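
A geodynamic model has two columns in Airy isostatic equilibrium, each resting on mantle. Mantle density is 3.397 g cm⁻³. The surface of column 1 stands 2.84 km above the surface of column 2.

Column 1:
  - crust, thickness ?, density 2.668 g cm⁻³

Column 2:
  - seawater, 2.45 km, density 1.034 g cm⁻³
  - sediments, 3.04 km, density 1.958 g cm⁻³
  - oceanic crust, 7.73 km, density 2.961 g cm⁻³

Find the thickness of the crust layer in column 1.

31.8 km

Take the compensation level at the base of the deeper column (depth z_c below the surface of column 1) and equate Σ ρ_i t_i down to z_c; mantle fills any gap and the z_c terms cancel.
Column 1: x×2.668 + (z_c − 0 − x)×3.397
Column 2: 2.84×0 + 2.45×1.034 + 3.04×1.958 + 7.73×2.961 + (z_c − 2.84 − 13.22)×3.397
The z_c×3.397 term appears on both sides and cancels. Collect the known terms of each column as K = Σ(ρt)_known − 3.397 × (depth of known layers): K_1 = 0 − 3.397×0 = 0; K_2 = 31.37415 − 3.397×(2.84 + 13.22) = −23.18167.
Balance: K_1 − x×(3.397 − 2.668) = K_2, so x = (K_1 − K_2)/(3.397 − 2.668) = 23.1817/0.729 = 31.8 km.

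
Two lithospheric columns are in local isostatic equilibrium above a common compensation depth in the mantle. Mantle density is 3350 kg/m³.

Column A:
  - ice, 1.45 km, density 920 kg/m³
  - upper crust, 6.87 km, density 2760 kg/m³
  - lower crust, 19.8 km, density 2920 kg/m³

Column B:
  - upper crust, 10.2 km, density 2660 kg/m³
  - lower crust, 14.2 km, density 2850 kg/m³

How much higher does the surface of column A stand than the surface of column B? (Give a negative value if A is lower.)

0.583 km

For any compensation level in the mantle, the mantle terms cancel and isostasy reduces to e = (Σt_A − Σt_B) − (Σ(ρt)_A − Σ(ρt)_B) / ρ_m.
Σt_A = 28.12 km; Σt_B = 24.4 km; Σ(ρt)_A = 78111.2; Σ(ρt)_B = 67602 (in km·kg/m³).
e = (28.12 − 24.4) − (78111.2 − 67602) / 3350 = 0.583 km.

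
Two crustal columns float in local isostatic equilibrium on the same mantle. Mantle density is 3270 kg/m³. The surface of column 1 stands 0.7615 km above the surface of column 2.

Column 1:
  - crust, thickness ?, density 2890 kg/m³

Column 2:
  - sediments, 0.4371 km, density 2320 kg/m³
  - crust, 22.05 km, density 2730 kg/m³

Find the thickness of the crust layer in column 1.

Take the compensation level at the base of the deeper column (depth z_c below the surface of column 1) and equate Σ ρ_i t_i down to z_c; mantle fills any gap and the z_c terms cancel.
Column 1: x×2890 + (z_c − 0 − x)×3270
Column 2: 0.7615×0 + 0.4371×2320 + 22.05×2730 + (z_c − 0.7615 − 22.4871)×3270
The z_c×3270 term appears on both sides and cancels. Collect the known terms of each column as K = Σ(ρt)_known − 3270 × (depth of known layers): K_1 = 0 − 3270×0 = 0; K_2 = 61210.572 − 3270×(0.7615 + 22.4871) = −14812.35.
Balance: K_1 − x×(3270 − 2890) = K_2, so x = (K_1 − K_2)/(3270 − 2890) = 14812.4/380 = 39 km.

39 km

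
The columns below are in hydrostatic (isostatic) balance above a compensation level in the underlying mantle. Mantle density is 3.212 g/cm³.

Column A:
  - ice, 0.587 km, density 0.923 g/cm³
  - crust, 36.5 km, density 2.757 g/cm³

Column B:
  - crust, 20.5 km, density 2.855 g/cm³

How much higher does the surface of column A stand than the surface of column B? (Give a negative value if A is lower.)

3.31 km

For any compensation level in the mantle, the mantle terms cancel and isostasy reduces to e = (Σt_A − Σt_B) − (Σ(ρt)_A − Σ(ρt)_B) / ρ_m.
Σt_A = 37.087 km; Σt_B = 20.5 km; Σ(ρt)_A = 101.172301; Σ(ρt)_B = 58.5275 (in km·g/cm³).
e = (37.087 − 20.5) − (101.172301 − 58.5275) / 3.212 = 3.31 km.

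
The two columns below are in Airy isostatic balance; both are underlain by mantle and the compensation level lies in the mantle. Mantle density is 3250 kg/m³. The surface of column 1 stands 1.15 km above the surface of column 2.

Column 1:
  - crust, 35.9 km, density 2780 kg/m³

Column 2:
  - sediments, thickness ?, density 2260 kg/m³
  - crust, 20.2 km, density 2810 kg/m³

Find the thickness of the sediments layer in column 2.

Take the compensation level at the base of the deeper column (depth z_c below the surface of column 1) and equate Σ ρ_i t_i down to z_c; mantle fills any gap and the z_c terms cancel.
Column 1: 35.9×2780 + (z_c − 35.9)×3250
Column 2: 1.15×0 + x×2260 + 20.2×2810 + (z_c − 1.15 − 20.2 − x)×3250
The z_c×3250 term appears on both sides and cancels. Collect the known terms of each column as K = Σ(ρt)_known − 3250 × (depth of known layers): K_1 = 99802 − 3250×35.9 = −16873; K_2 = 56762 − 3250×(1.15 + 20.2) = −12625.5.
Balance: K_1 = K_2 − x×(3250 − 2260), so x = (K_2 − K_1)/(3250 − 2260) = 4247.5/990 = 4.29 km.

4.29 km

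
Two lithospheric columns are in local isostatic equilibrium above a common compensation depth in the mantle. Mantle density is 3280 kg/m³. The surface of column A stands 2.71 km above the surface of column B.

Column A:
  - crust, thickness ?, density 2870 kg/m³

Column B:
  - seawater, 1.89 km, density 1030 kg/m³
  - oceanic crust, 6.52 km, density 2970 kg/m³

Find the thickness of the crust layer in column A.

37 km

Take the compensation level at the base of the deeper column (depth z_c below the surface of column A) and equate Σ ρ_i t_i down to z_c; mantle fills any gap and the z_c terms cancel.
Column A: x×2870 + (z_c − 0 − x)×3280
Column B: 2.71×0 + 1.89×1030 + 6.52×2970 + (z_c − 2.71 − 8.41)×3280
The z_c×3280 term appears on both sides and cancels. Collect the known terms of each column as K = Σ(ρt)_known − 3280 × (depth of known layers): K_A = 0 − 3280×0 = 0; K_B = 21311.1 − 3280×(2.71 + 8.41) = −15162.5.
Balance: K_A − x×(3280 − 2870) = K_B, so x = (K_A − K_B)/(3280 − 2870) = 15162.5/410 = 37 km.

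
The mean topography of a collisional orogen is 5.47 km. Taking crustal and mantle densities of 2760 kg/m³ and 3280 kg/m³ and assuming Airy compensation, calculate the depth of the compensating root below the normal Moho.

29 km

Balancing pressure at the compensation depth: the weight of the topography is balanced by the buoyancy of the root, ρ_c h = (ρ_m − ρ_c) r.
r = h · ρ_c / (ρ_m − ρ_c) = 5.47 km × 2760 / (3280 − 2760) = 29 km.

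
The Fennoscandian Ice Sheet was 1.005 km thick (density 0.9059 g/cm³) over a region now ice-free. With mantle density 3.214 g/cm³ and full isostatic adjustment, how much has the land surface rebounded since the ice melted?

Removing the load lets mantle flow back in; uplift u satisfies ρ_ice t = ρ_m u.
u = t ρ_ice/ρ_m = 1.005 km × 0.9059/3.214 = 0.283 km.

0.283 km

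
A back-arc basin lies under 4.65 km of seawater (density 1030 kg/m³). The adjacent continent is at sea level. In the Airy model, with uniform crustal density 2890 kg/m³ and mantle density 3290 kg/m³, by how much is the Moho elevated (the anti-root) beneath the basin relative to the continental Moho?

By Archimedes' principle applied to the lithosphere: replacing crust with seawater at the top is compensated by replacing crust with mantle at the base: d (ρ_c − ρ_w) = a (ρ_m − ρ_c).
a = d (ρ_c − ρ_w)/(ρ_m − ρ_c) = 4.65 km × 1860/400 = 21.6 km.

21.6 km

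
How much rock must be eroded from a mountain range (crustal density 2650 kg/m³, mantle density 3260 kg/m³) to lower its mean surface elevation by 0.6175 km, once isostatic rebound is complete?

3.3 km

Net drop Δ = e − u = e − e ρ_c/ρ_m = e (ρ_m − ρ_c)/ρ_m.
e = Δ ρ_m/(ρ_m − ρ_c) = 0.6175 km × 3260/610 = 3.3 km.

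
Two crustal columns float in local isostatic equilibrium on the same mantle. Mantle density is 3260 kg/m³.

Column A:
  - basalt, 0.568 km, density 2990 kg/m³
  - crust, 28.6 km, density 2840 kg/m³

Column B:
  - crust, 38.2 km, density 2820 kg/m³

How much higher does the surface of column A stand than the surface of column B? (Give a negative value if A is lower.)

−1.42 km

For any compensation level in the mantle, the mantle terms cancel and isostasy reduces to e = (Σt_A − Σt_B) − (Σ(ρt)_A − Σ(ρt)_B) / ρ_m.
Σt_A = 29.168 km; Σt_B = 38.2 km; Σ(ρt)_A = 82922.32; Σ(ρt)_B = 107724 (in km·kg/m³).
e = (29.168 − 38.2) − (82922.32 − 107724) / 3260 = −1.42 km.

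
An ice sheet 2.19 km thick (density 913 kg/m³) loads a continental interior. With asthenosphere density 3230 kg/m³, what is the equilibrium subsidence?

Equating mass per unit area of the two columns: the ice load ρ_ice t is balanced by mantle displaced below, ρ_m s.
s = t ρ_ice / ρ_m = 2.19 km × 913/3230 = 0.619 km.

0.619 km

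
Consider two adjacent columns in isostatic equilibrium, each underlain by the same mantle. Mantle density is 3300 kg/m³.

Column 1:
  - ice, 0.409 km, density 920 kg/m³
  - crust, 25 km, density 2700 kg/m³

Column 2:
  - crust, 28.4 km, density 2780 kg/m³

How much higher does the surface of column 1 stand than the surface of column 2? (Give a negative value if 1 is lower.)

For any compensation level in the mantle, the mantle terms cancel and isostasy reduces to e = (Σt_1 − Σt_2) − (Σ(ρt)_1 − Σ(ρt)_2) / ρ_m.
Σt_1 = 25.409 km; Σt_2 = 28.4 km; Σ(ρt)_1 = 67876.28; Σ(ρt)_2 = 78952 (in km·kg/m³).
e = (25.409 − 28.4) − (67876.28 − 78952) / 3300 = 0.365 km.

0.365 km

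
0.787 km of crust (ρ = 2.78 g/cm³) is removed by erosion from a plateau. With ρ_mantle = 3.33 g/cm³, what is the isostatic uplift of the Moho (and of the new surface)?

Unloading: uplift u = e ρ_c/ρ_m = 0.787 km × 2.78/3.33 = 0.657 km.

0.657 km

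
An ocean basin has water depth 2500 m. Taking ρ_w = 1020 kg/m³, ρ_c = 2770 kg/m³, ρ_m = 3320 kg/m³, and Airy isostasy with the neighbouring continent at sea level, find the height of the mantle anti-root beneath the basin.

7950 m

By Archimedes' principle applied to the lithosphere: replacing crust with seawater at the top is compensated by replacing crust with mantle at the base: d (ρ_c − ρ_w) = a (ρ_m − ρ_c).
a = d (ρ_c − ρ_w)/(ρ_m − ρ_c) = 2500 m × 1750/550 = 7950 m.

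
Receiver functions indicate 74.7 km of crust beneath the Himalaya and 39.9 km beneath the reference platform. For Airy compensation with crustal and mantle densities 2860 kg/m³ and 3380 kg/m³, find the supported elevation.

Excess crust Δ = 74.7 km − 39.9 km = 34.8 km, split between elevation h and root r with h + r = Δ.
Airy balance ρ_c h = (ρ_m − ρ_c) r gives r = h ρ_c/(ρ_m − ρ_c), so h (1 + ρ_c/(ρ_m − ρ_c)) = Δ, i.e. h = Δ (ρ_m − ρ_c)/ρ_m.
h = 34.8 km × 520/3380 = 5.35 km.

5.35 km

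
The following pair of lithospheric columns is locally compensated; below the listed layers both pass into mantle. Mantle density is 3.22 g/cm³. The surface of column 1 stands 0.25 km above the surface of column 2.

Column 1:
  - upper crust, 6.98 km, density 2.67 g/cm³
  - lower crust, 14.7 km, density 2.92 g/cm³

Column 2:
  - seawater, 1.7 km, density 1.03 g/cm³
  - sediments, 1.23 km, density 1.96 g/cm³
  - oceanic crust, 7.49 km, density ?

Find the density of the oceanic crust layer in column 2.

Take the compensation level at the base of the deeper column (depth z_c below the surface of column 1) and equate Σ ρ_i t_i down to z_c; mantle fills any gap and the z_c terms cancel.
Column 1: 6.98×2.67 + 14.7×2.92 + (z_c − 21.68)×3.22
Column 2: 0.25×0 + 1.7×1.03 + 1.23×1.96 + 7.49×ρ + (z_c − 0.25 − 10.42)×3.22
The z_c×3.22 term appears on both sides and cancels. Collect the known terms of each column as K = Σ(ρt)_known − 3.22 × (depth of known layers): K_1 = 61.5606 − 3.22×21.68 = −8.249; K_2 = 4.1618 − 3.22×(0.25 + 10.42) = −30.1956.
Balance: K_1 = K_2 + 7.49×ρ, so ρ = (K_1 − K_2)/7.49 = 21.9466/7.49 = 2.93 g/cm³.

2.93 g/cm³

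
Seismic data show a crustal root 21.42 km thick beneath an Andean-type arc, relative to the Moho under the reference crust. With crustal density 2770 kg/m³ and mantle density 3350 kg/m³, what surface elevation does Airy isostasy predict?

Balancing pressure at the compensation depth: ρ_c h = (ρ_m − ρ_c) r.
h = r (ρ_m − ρ_c) / ρ_c = 21.42 km × (3350 − 2770) / 2770 = 4.49 km.

4.49 km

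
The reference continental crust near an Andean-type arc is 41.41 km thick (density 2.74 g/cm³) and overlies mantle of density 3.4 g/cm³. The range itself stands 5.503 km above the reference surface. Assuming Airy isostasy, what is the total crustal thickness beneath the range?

Root depth r = h ρ_c / (ρ_m − ρ_c) = 5.503 km × 2.74 / 0.66 = 22.85 km.
Total thickness = T + h + r = 41.41 km + 5.503 km + 22.85 km = 69.8 km.

69.8 km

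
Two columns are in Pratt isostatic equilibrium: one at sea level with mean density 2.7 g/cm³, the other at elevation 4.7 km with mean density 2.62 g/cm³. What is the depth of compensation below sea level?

154 km

ρ_ref D = ρ (D + h) → D (ρ_ref − ρ) = ρ h.
D = ρ h/(ρ_ref − ρ) = 2.62 × 4.7 km/(2.7 − 2.62) = 154 km.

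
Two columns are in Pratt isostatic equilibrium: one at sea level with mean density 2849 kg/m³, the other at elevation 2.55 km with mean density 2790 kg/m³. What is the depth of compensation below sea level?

ρ_ref D = ρ (D + h) → D (ρ_ref − ρ) = ρ h.
D = ρ h/(ρ_ref − ρ) = 2790 × 2.55 km/(2849 − 2790) = 121 km.

121 km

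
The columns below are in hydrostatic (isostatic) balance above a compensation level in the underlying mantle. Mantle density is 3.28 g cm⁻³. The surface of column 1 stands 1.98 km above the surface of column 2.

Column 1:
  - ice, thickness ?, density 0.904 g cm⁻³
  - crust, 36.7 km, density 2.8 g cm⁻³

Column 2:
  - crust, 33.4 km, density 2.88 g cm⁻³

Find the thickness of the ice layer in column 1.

Take the compensation level at the base of the deeper column (depth z_c below the surface of column 1) and equate Σ ρ_i t_i down to z_c; mantle fills any gap and the z_c terms cancel.
Column 1: x×0.904 + 36.7×2.8 + (z_c − 36.7 − x)×3.28
Column 2: 1.98×0 + 33.4×2.88 + (z_c − 1.98 − 33.4)×3.28
The z_c×3.28 term appears on both sides and cancels. Collect the known terms of each column as K = Σ(ρt)_known − 3.28 × (depth of known layers): K_1 = 102.76 − 3.28×36.7 = −17.616; K_2 = 96.192 − 3.28×(1.98 + 33.4) = −19.8544.
Balance: K_1 − x×(3.28 − 0.904) = K_2, so x = (K_1 − K_2)/(3.28 − 0.904) = 2.2384/2.376 = 0.942 km.

0.942 km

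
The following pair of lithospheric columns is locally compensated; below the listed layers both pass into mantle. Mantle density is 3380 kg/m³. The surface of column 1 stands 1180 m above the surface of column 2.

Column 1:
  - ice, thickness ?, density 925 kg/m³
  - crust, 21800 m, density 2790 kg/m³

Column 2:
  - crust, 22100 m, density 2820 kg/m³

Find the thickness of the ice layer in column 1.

Take the compensation level at the base of the deeper column (depth z_c below the surface of column 1) and equate Σ ρ_i t_i down to z_c; mantle fills any gap and the z_c terms cancel.
Column 1: x×925 + 21800×2790 + (z_c − 21800 − x)×3380
Column 2: 1180×0 + 22100×2820 + (z_c − 1180 − 22100)×3380
The z_c×3380 term appears on both sides and cancels. Collect the known terms of each column as K = Σ(ρt)_known − 3380 × (depth of known layers): K_1 = 60822000 − 3380×21800 = −12862000; K_2 = 62322000 − 3380×(1180 + 22100) = −16364400.
Balance: K_1 − x×(3380 − 925) = K_2, so x = (K_1 − K_2)/(3380 − 925) = 3502400/2455 = 1430 m.

1430 m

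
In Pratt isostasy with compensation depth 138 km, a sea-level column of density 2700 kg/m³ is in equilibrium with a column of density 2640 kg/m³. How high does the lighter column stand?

3.14 km

ρ_ref D = ρ (D + h) → h = D (ρ_ref − ρ)/ρ.
h = 138 km × (2700 − 2640)/2640 = 3.14 km.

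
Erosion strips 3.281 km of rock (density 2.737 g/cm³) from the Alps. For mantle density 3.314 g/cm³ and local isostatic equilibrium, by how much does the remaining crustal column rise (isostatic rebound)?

Unloading: uplift u = e ρ_c/ρ_m = 3.281 km × 2.737/3.314 = 2.71 km.

2.71 km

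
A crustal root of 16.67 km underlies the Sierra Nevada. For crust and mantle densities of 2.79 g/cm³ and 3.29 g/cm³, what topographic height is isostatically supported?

In Airy isostatic equilibrium: ρ_c h = (ρ_m − ρ_c) r.
h = r (ρ_m − ρ_c) / ρ_c = 16.67 km × (3.29 − 2.79) / 2.79 = 2.99 km.

2.99 km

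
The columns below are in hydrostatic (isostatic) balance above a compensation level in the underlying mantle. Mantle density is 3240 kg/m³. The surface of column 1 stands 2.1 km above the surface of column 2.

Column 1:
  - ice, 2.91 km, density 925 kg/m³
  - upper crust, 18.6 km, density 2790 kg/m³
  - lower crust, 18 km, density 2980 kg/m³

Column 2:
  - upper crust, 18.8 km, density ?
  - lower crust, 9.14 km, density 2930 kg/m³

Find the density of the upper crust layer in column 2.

Take the compensation level at the base of the deeper column (depth z_c below the surface of column 1) and equate Σ ρ_i t_i down to z_c; mantle fills any gap and the z_c terms cancel.
Column 1: 2.91×925 + 18.6×2790 + 18×2980 + (z_c − 39.51)×3240
Column 2: 2.1×0 + 18.8×ρ + 9.14×2930 + (z_c − 2.1 − 27.94)×3240
The z_c×3240 term appears on both sides and cancels. Collect the known terms of each column as K = Σ(ρt)_known − 3240 × (depth of known layers): K_1 = 108225.75 − 3240×39.51 = −19786.65; K_2 = 26780.2 − 3240×(2.1 + 27.94) = −70549.4.
Balance: K_1 = K_2 + 18.8×ρ, so ρ = (K_1 − K_2)/18.8 = 50762.8/18.8 = 2700 kg/m³.

2700 kg/m³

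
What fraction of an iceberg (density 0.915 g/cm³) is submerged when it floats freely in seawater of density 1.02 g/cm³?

89.7%

Submerged fraction = ρ_obj/ρ_fluid = 0.915/1.02 = 89.7%.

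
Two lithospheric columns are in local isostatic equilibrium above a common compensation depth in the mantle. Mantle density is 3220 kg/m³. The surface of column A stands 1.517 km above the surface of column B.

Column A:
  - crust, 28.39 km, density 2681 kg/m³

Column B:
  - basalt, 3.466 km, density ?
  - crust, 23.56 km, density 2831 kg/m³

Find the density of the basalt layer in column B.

2860 kg/m³

Take the compensation level at the base of the deeper column (depth z_c below the surface of column A) and equate Σ ρ_i t_i down to z_c; mantle fills any gap and the z_c terms cancel.
Column A: 28.39×2681 + (z_c − 28.39)×3220
Column B: 1.517×0 + 3.466×ρ + 23.56×2831 + (z_c − 1.517 − 27.026)×3220
The z_c×3220 term appears on both sides and cancels. Collect the known terms of each column as K = Σ(ρt)_known − 3220 × (depth of known layers): K_A = 76113.59 − 3220×28.39 = −15302.21; K_B = 66698.36 − 3220×(1.517 + 27.026) = −25210.1.
Balance: K_A = K_B + 3.466×ρ, so ρ = (K_A − K_B)/3.466 = 9907.89/3.466 = 2860 kg/m³.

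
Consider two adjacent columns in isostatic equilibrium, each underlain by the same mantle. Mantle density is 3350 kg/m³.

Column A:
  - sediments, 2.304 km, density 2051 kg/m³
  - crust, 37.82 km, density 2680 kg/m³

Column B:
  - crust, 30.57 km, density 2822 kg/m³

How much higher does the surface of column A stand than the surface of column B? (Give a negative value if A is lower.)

For any compensation level in the mantle, the mantle terms cancel and isostasy reduces to e = (Σt_A − Σt_B) − (Σ(ρt)_A − Σ(ρt)_B) / ρ_m.
Σt_A = 40.124 km; Σt_B = 30.57 km; Σ(ρt)_A = 106083.104; Σ(ρt)_B = 86268.54 (in km·kg/m³).
e = (40.124 − 30.57) − (106083.104 − 86268.54) / 3350 = 3.64 km.

3.64 km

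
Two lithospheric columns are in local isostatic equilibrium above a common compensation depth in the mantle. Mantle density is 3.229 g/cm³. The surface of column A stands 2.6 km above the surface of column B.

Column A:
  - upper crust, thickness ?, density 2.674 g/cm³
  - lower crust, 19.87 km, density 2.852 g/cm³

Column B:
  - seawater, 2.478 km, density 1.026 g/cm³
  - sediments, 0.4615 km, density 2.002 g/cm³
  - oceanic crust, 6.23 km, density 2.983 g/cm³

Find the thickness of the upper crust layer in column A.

Take the compensation level at the base of the deeper column (depth z_c below the surface of column A) and equate Σ ρ_i t_i down to z_c; mantle fills any gap and the z_c terms cancel.
Column A: x×2.674 + 19.87×2.852 + (z_c − 19.87 − x)×3.229
Column B: 2.6×0 + 2.478×1.026 + 0.4615×2.002 + 6.23×2.983 + (z_c − 2.6 − 9.1695)×3.229
The z_c×3.229 term appears on both sides and cancels. Collect the known terms of each column as K = Σ(ρt)_known − 3.229 × (depth of known layers): K_A = 56.66924 − 3.229×19.87 = −7.49099; K_B = 22.050441 − 3.229×(2.6 + 9.1695) = −15.9532745.
Balance: K_A − x×(3.229 − 2.674) = K_B, so x = (K_A − K_B)/(3.229 − 2.674) = 8.46228/0.555 = 15.2 km.

15.2 km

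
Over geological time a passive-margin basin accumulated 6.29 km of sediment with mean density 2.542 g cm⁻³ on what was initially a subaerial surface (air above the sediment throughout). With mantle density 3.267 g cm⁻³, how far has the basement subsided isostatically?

4.89 km

Subaerial load: s = t ρ_sed / ρ_m = 6.29 km × 2.542/3.267 = 4.89 km.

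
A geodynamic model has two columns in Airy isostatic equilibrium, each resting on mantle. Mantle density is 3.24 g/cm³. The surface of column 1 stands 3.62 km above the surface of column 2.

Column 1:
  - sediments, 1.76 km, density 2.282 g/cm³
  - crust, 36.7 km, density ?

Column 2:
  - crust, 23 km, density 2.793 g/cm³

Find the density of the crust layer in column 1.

Take the compensation level at the base of the deeper column (depth z_c below the surface of column 1) and equate Σ ρ_i t_i down to z_c; mantle fills any gap and the z_c terms cancel.
Column 1: 1.76×2.282 + 36.7×ρ + (z_c − 38.46)×3.24
Column 2: 3.62×0 + 23×2.793 + (z_c − 3.62 − 23)×3.24
The z_c×3.24 term appears on both sides and cancels. Collect the known terms of each column as K = Σ(ρt)_known − 3.24 × (depth of known layers): K_1 = 4.01632 − 3.24×38.46 = −120.59408; K_2 = 64.239 − 3.24×(3.62 + 23) = −22.0098.
Balance: K_1 + 36.7×ρ = K_2, so ρ = (K_2 − K_1)/36.7 = 98.5843/36.7 = 2.69 g/cm³.

2.69 g/cm³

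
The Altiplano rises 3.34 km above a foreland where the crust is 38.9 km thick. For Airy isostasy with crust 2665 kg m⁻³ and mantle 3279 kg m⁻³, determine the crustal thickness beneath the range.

56.7 km

Root depth r = h ρ_c / (ρ_m − ρ_c) = 3.34 km × 2665 / 614 = 14.5 km.
Total thickness = T + h + r = 38.9 km + 3.34 km + 14.5 km = 56.7 km.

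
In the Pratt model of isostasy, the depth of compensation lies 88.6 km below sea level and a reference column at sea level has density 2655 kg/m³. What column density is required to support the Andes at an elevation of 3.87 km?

Pratt balance: ρ_ref D = ρ (D + h).
ρ = ρ_ref D/(D + h) = 2655 × 88.6 km/(88.6 km + 3.87 km) = 2540 kg/m³.

2540 kg/m³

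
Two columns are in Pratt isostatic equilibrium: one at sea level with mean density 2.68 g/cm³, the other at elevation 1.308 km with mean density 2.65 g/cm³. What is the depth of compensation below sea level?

ρ_ref D = ρ (D + h) → D (ρ_ref − ρ) = ρ h.
D = ρ h/(ρ_ref − ρ) = 2.65 × 1.308 km/(2.68 − 2.65) = 116 km.

116 km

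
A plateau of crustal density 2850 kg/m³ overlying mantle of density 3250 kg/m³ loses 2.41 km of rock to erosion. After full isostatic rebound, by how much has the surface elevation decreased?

Rebound u = e ρ_c/ρ_m = 2.41 km × 2850/3250 = 2.113 km.
Net surface drop = e − u = 2.41 km − 2.113 km = e (ρ_m − ρ_c)/ρ_m = 0.297 km.

0.297 km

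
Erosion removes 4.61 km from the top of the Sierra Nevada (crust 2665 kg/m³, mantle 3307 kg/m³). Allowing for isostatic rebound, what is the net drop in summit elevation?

0.895 km

Rebound u = e ρ_c/ρ_m = 4.61 km × 2665/3307 = 3.715 km.
Net surface drop = e − u = 4.61 km − 3.715 km = e (ρ_m − ρ_c)/ρ_m = 0.895 km.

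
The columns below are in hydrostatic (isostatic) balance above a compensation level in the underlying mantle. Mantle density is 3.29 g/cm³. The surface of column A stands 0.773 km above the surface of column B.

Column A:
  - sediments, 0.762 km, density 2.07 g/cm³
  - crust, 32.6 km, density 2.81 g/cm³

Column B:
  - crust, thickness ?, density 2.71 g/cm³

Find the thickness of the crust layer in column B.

Take the compensation level at the base of the deeper column (depth z_c below the surface of column A) and equate Σ ρ_i t_i down to z_c; mantle fills any gap and the z_c terms cancel.
Column A: 0.762×2.07 + 32.6×2.81 + (z_c − 33.362)×3.29
Column B: 0.773×0 + x×2.71 + (z_c − 0.773 − 0 − x)×3.29
The z_c×3.29 term appears on both sides and cancels. Collect the known terms of each column as K = Σ(ρt)_known − 3.29 × (depth of known layers): K_A = 93.18334 − 3.29×33.362 = −16.57764; K_B = 0 − 3.29×(0.773 + 0) = −2.54317.
Balance: K_A = K_B − x×(3.29 − 2.71), so x = (K_B − K_A)/(3.29 − 2.71) = 14.0345/0.58 = 24.2 km.

24.2 km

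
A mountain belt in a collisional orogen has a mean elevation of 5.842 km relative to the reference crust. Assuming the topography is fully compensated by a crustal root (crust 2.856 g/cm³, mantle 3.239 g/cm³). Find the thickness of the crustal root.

By Archimedes' principle applied to the lithosphere: the weight of the topography is balanced by the buoyancy of the root, ρ_c h = (ρ_m − ρ_c) r.
r = h · ρ_c / (ρ_m − ρ_c) = 5.842 km × 2.856 / (3.239 − 2.856) = 43.6 km.

43.6 km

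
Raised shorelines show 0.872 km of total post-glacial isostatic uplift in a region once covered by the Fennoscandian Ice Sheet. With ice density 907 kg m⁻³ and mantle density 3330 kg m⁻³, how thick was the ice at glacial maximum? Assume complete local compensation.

3.2 km

u = t ρ_ice/ρ_m → t = u ρ_m/ρ_ice = 0.872 km × 3330/907 = 3.2 km.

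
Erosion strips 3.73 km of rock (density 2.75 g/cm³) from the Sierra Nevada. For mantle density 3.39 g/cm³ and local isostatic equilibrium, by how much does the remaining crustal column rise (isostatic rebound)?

Unloading: uplift u = e ρ_c/ρ_m = 3.73 km × 2.75/3.39 = 3.03 km.

3.03 km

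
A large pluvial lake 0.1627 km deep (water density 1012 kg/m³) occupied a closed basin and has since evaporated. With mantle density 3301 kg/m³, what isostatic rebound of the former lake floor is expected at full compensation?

0.0499 km

u = d ρ_w/ρ_m = 0.1627 km × 1012/3301 = 0.0499 km.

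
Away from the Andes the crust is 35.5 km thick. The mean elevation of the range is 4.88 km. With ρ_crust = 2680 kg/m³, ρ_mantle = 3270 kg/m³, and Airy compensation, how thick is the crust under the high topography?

62.5 km

Root depth r = h ρ_c / (ρ_m − ρ_c) = 4.88 km × 2680 / 590 = 22.17 km.
Total thickness = T + h + r = 35.5 km + 4.88 km + 22.17 km = 62.5 km.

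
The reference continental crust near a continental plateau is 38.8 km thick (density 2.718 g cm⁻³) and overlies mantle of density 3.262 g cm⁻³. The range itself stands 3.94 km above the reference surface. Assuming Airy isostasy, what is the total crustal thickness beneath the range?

62.4 km

Root depth r = h ρ_c / (ρ_m − ρ_c) = 3.94 km × 2.718 / 0.544 = 19.69 km.
Total thickness = T + h + r = 38.8 km + 3.94 km + 19.69 km = 62.4 km.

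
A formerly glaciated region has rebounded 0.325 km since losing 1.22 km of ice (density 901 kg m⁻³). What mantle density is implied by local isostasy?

3380 kg m⁻³

ρ_m = ρ_ice t / u = 901 × 1.22 km/0.325 km = 3380 kg m⁻³.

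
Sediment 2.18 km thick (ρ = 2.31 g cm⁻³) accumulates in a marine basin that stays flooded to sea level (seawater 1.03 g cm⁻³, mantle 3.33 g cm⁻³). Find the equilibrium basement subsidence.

1.21 km

Submarine loading: the sediment displaces seawater, and the subsidence is in turn flooded, so s (ρ_m − ρ_w) = t (ρ_sed − ρ_w).
s = 2.18 km × (2.31 − 1.03) / (3.33 − 1.03) = 1.21 km.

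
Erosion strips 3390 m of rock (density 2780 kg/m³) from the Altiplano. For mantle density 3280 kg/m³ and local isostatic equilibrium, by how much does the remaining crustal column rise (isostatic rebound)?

2870 m

Unloading: uplift u = e ρ_c/ρ_m = 3390 m × 2780/3280 = 2870 m.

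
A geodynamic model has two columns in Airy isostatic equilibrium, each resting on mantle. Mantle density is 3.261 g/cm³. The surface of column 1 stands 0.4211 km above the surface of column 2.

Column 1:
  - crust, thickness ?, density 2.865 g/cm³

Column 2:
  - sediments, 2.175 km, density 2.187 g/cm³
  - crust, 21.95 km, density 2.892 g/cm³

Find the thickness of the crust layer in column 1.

29.8 km

Take the compensation level at the base of the deeper column (depth z_c below the surface of column 1) and equate Σ ρ_i t_i down to z_c; mantle fills any gap and the z_c terms cancel.
Column 1: x×2.865 + (z_c − 0 − x)×3.261
Column 2: 0.4211×0 + 2.175×2.187 + 21.95×2.892 + (z_c − 0.4211 − 24.125)×3.261
The z_c×3.261 term appears on both sides and cancels. Collect the known terms of each column as K = Σ(ρt)_known − 3.261 × (depth of known layers): K_1 = 0 − 3.261×0 = 0; K_2 = 68.236125 − 3.261×(0.4211 + 24.125) = −11.8087071.
Balance: K_1 − x×(3.261 − 2.865) = K_2, so x = (K_1 − K_2)/(3.261 − 2.865) = 11.8087/0.396 = 29.8 km.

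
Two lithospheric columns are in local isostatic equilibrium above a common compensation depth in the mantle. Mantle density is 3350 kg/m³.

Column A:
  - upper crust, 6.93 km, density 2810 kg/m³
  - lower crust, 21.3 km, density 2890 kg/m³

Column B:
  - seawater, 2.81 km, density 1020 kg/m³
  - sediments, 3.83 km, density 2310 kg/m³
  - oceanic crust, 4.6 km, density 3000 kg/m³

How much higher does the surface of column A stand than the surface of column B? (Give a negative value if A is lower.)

For any compensation level in the mantle, the mantle terms cancel and isostasy reduces to e = (Σt_A − Σt_B) − (Σ(ρt)_A − Σ(ρt)_B) / ρ_m.
Σt_A = 28.23 km; Σt_B = 11.24 km; Σ(ρt)_A = 81030.3; Σ(ρt)_B = 25513.5 (in km·kg/m³).
e = (28.23 − 11.24) − (81030.3 − 25513.5) / 3350 = 0.418 km.

0.418 km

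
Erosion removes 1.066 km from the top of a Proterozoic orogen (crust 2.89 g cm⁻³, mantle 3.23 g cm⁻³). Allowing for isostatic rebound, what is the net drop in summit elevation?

Rebound u = e ρ_c/ρ_m = 1.066 km × 2.89/3.23 = 0.9538 km.
Net surface drop = e − u = 1.066 km − 0.9538 km = e (ρ_m − ρ_c)/ρ_m = 0.112 km.

0.112 km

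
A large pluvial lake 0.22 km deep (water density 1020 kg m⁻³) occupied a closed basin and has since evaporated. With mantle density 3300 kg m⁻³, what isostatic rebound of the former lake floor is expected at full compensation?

u = d ρ_w/ρ_m = 0.22 km × 1020/3300 = 0.068 km.

0.068 km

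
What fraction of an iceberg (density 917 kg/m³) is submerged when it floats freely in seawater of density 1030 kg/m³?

Submerged fraction = ρ_obj/ρ_fluid = 917/1030 = 89%.

89%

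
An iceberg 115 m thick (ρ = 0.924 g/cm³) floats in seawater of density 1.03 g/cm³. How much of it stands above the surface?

11.8 m

Floating equilibrium: submerged depth d = t ρ_obj/ρ_fluid = 115 m × 0.924/1.03 = 103.2 m.
Freeboard = t − d = 115 m − 103.2 m = 11.8 m.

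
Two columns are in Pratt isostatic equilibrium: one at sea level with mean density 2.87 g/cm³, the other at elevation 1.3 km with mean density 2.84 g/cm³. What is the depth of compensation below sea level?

123 km

ρ_ref D = ρ (D + h) → D (ρ_ref − ρ) = ρ h.
D = ρ h/(ρ_ref − ρ) = 2.84 × 1.3 km/(2.87 − 2.84) = 123 km.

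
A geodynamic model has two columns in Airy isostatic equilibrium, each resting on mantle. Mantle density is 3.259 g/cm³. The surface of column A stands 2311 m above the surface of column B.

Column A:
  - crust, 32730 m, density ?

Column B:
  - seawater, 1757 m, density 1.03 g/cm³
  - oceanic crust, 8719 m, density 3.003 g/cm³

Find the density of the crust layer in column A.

Take the compensation level at the base of the deeper column (depth z_c below the surface of column A) and equate Σ ρ_i t_i down to z_c; mantle fills any gap and the z_c terms cancel.
Column A: 32730×ρ + (z_c − 32730)×3.259
Column B: 2311×0 + 1757×1.03 + 8719×3.003 + (z_c − 2311 − 10476)×3.259
The z_c×3.259 term appears on both sides and cancels. Collect the known terms of each column as K = Σ(ρt)_known − 3.259 × (depth of known layers): K_A = 0 − 3.259×32730 = −106667.07; K_B = 27992.867 − 3.259×(2311 + 10476) = −13679.966.
Balance: K_A + 32730×ρ = K_B, so ρ = (K_B − K_A)/32730 = 92987.1/32730 = 2.84 g/cm³.

2.84 g/cm³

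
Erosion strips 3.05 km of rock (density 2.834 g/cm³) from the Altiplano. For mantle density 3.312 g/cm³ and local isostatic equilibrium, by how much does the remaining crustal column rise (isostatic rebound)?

2.61 km

Unloading: uplift u = e ρ_c/ρ_m = 3.05 km × 2.834/3.312 = 2.61 km.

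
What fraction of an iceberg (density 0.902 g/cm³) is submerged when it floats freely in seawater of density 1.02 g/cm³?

Submerged fraction = ρ_obj/ρ_fluid = 0.902/1.02 = 0.884.

0.884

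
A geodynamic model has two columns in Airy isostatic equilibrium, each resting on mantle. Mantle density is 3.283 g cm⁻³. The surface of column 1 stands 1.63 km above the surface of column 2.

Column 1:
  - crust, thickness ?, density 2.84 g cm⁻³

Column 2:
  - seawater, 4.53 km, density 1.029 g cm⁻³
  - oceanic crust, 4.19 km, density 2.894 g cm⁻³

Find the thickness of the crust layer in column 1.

38.8 km

Take the compensation level at the base of the deeper column (depth z_c below the surface of column 1) and equate Σ ρ_i t_i down to z_c; mantle fills any gap and the z_c terms cancel.
Column 1: x×2.84 + (z_c − 0 − x)×3.283
Column 2: 1.63×0 + 4.53×1.029 + 4.19×2.894 + (z_c − 1.63 − 8.72)×3.283
The z_c×3.283 term appears on both sides and cancels. Collect the known terms of each column as K = Σ(ρt)_known − 3.283 × (depth of known layers): K_1 = 0 − 3.283×0 = 0; K_2 = 16.78723 − 3.283×(1.63 + 8.72) = −17.19182.
Balance: K_1 − x×(3.283 − 2.84) = K_2, so x = (K_1 − K_2)/(3.283 − 2.84) = 17.1918/0.443 = 38.8 km.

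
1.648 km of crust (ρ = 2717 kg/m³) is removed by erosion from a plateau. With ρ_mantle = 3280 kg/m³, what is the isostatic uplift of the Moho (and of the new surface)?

Unloading: uplift u = e ρ_c/ρ_m = 1.648 km × 2717/3280 = 1.37 km.

1.37 km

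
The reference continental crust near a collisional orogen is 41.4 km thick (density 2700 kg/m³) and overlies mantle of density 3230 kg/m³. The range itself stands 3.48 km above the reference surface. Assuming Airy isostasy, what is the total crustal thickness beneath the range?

62.6 km

Root depth r = h ρ_c / (ρ_m − ρ_c) = 3.48 km × 2700 / 530 = 17.73 km.
Total thickness = T + h + r = 41.4 km + 3.48 km + 17.73 km = 62.6 km.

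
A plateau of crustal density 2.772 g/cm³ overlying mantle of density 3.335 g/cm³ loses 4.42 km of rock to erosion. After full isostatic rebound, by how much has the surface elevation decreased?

Rebound u = e ρ_c/ρ_m = 4.42 km × 2.772/3.335 = 3.674 km.
Net surface drop = e − u = 4.42 km − 3.674 km = e (ρ_m − ρ_c)/ρ_m = 0.746 km.

0.746 km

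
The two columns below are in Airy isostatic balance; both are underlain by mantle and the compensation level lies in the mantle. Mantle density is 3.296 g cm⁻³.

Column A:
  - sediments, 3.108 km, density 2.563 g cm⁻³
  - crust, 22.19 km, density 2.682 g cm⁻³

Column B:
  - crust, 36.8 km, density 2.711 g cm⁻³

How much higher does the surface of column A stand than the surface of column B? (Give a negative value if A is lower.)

For any compensation level in the mantle, the mantle terms cancel and isostasy reduces to e = (Σt_A − Σt_B) − (Σ(ρt)_A − Σ(ρt)_B) / ρ_m.
Σt_A = 25.298 km; Σt_B = 36.8 km; Σ(ρt)_A = 67.479384; Σ(ρt)_B = 99.7648 (in km·g cm⁻³).
e = (25.298 − 36.8) − (67.479384 − 99.7648) / 3.296 = −1.71 km.

−1.71 km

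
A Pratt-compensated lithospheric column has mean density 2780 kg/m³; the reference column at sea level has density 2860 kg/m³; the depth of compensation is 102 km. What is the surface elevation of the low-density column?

2.94 km

ρ_ref D = ρ (D + h) → h = D (ρ_ref − ρ)/ρ.
h = 102 km × (2860 − 2780)/2780 = 2.94 km.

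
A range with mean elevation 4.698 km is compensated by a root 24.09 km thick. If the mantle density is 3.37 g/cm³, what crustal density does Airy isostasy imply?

ρ_c h = (ρ_m − ρ_c) r → ρ_c (h + r) = ρ_m r → ρ_c = ρ_m r / (h + r).
ρ_c = 3.37 × 24.09 km / (4.698 km + 24.09 km) = 2.82 g/cm³.

2.82 g/cm³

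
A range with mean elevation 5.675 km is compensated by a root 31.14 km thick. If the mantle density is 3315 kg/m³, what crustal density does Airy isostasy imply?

ρ_c h = (ρ_m − ρ_c) r → ρ_c (h + r) = ρ_m r → ρ_c = ρ_m r / (h + r).
ρ_c = 3315 × 31.14 km / (5.675 km + 31.14 km) = 2800 kg/m³.

2800 kg/m³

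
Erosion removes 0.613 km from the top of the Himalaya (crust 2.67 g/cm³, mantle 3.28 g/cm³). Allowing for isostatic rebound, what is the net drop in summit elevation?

Rebound u = e ρ_c/ρ_m = 0.613 km × 2.67/3.28 = 0.499 km.
Net surface drop = e − u = 0.613 km − 0.499 km = e (ρ_m − ρ_c)/ρ_m = 0.114 km.

0.114 km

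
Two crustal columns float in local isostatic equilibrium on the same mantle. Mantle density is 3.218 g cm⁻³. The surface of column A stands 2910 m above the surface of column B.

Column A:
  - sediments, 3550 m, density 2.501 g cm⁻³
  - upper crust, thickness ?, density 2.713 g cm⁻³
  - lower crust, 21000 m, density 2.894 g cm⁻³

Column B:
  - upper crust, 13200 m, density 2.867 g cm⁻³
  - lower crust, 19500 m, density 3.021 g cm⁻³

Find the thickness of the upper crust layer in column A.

16800 m

Take the compensation level at the base of the deeper column (depth z_c below the surface of column A) and equate Σ ρ_i t_i down to z_c; mantle fills any gap and the z_c terms cancel.
Column A: 3550×2.501 + x×2.713 + 21000×2.894 + (z_c − 24550 − x)×3.218
Column B: 2910×0 + 13200×2.867 + 19500×3.021 + (z_c − 2910 − 32700)×3.218
The z_c×3.218 term appears on both sides and cancels. Collect the known terms of each column as K = Σ(ρt)_known − 3.218 × (depth of known layers): K_A = 69652.55 − 3.218×24550 = −9349.35; K_B = 96753.9 − 3.218×(2910 + 32700) = −17839.08.
Balance: K_A − x×(3.218 − 2.713) = K_B, so x = (K_A − K_B)/(3.218 − 2.713) = 8489.73/0.505 = 16800 m.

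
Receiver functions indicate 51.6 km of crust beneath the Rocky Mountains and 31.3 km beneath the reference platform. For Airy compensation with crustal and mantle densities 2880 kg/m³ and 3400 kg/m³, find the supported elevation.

3.1 km

Excess crust Δ = 51.6 km − 31.3 km = 20.3 km, split between elevation h and root r with h + r = Δ.
Airy balance ρ_c h = (ρ_m − ρ_c) r gives r = h ρ_c/(ρ_m − ρ_c), so h (1 + ρ_c/(ρ_m − ρ_c)) = Δ, i.e. h = Δ (ρ_m − ρ_c)/ρ_m.
h = 20.3 km × 520/3400 = 3.1 km.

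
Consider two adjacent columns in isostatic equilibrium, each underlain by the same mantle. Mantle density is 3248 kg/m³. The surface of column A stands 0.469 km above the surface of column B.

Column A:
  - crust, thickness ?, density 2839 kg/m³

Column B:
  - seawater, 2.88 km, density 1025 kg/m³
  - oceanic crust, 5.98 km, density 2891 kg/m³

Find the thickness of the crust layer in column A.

Take the compensation level at the base of the deeper column (depth z_c below the surface of column A) and equate Σ ρ_i t_i down to z_c; mantle fills any gap and the z_c terms cancel.
Column A: x×2839 + (z_c − 0 − x)×3248
Column B: 0.469×0 + 2.88×1025 + 5.98×2891 + (z_c − 0.469 − 8.86)×3248
The z_c×3248 term appears on both sides and cancels. Collect the known terms of each column as K = Σ(ρt)_known − 3248 × (depth of known layers): K_A = 0 − 3248×0 = 0; K_B = 20240.18 − 3248×(0.469 + 8.86) = −10060.412.
Balance: K_A − x×(3248 − 2839) = K_B, so x = (K_A − K_B)/(3248 − 2839) = 10060.4/409 = 24.6 km.

24.6 km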